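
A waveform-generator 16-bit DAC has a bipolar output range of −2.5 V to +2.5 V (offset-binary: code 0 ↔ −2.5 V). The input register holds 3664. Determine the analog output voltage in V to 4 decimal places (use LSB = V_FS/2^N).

-2.2205 V

LSB = 5 V / 2^16 = 76.29 µV.
V_out = (−2.5) + 3664 × 7.62939e-05 V = -2.22046 V.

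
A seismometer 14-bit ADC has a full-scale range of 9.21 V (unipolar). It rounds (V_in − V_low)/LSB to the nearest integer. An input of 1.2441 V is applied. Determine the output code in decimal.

code 2213

With 16384 levels over 9.21 V, one step is 0.562 mV.
Input sits at 2213.174 steps above V_low.
round(2213.174) = 2213.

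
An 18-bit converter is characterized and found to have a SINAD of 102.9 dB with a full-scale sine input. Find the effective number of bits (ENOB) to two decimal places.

ENOB = (SINAD − 1.76) / 6.02 = (102.9 − 1.76)/6.02 = 16.801.

16.80 bits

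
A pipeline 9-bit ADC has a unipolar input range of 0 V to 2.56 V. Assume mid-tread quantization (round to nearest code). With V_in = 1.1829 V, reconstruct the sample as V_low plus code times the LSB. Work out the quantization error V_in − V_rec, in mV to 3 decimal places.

One LSB is 2.56 V / 512 = 5.000 mV.
(V_in − V_low)/LSB = (1.1829 − 0)/0.005 = 236.5800 → code 237 (round).
V_rec = 0 + 237·0.005 = 1.185 V.
V_in − V_rec = -0.0021 V = -2.100 mV.

-2.100 mV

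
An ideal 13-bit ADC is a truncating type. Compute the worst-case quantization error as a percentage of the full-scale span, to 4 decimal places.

0.0122 %

Truncating → worst-case error = 1 LSB = V_FS/2^13, so 100/8192 = 0.012207 % of full scale.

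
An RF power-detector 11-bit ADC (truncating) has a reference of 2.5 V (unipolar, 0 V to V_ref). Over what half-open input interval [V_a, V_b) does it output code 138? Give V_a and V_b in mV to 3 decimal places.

[168.457 mV, 169.678 mV)

LSB = 2.5/2^11 = 1.221 mV.
V_a = V_low + 138·LSB = 0.168457 V; V_b = V_low + 139·LSB = 0.169678 V.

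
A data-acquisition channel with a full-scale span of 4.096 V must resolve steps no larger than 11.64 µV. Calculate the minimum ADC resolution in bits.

Number of steps required ≥ 4.096 V / 11.64 µV = 351890.03.
Need 2^N ≥ 351890.03; 2^18 = 262144, 2^19 = 524288.
Minimum N = 19.

19 bits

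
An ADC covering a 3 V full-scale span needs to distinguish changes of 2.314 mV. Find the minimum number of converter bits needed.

11 bits

Number of steps required ≥ 3 V / 2.314 mV = 1296.46.
Need 2^N ≥ 1296.46; 2^10 = 1024, 2^11 = 2048.
Minimum N = 11.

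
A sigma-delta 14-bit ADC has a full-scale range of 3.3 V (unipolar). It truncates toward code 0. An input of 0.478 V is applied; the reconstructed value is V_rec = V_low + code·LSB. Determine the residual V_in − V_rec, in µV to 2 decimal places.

One LSB is 3.3 V / 16384 = 201.42 µV.
(0.478 − 0)/0.000201416 = 2373.1976; ⌊·⌋ gives code 2373.
Reconstructed: 0.47796021 V.
Difference: 3.97949e-05 V → 39.79 µV.

39.79 µV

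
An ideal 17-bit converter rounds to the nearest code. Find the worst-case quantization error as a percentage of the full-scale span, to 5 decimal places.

0.00038 %

Rounding → worst-case error = ½ LSB = V_FS/2^18, so 100/262144 = 0.00038147 % of full scale.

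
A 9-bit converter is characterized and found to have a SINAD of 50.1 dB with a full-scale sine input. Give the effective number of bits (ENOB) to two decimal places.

ENOB = (SINAD − 1.76) / 6.02 = (50.1 − 1.76)/6.02 = 8.030.

8.03 bits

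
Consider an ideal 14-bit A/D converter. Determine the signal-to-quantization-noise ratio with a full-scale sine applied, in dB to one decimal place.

SNR ≈ 6.02·N + 1.76 dB = 6.02·14 + 1.76 = 86.04 dB.

86.0 dB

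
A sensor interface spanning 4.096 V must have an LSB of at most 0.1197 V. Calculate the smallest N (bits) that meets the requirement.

6 bits

Number of steps required ≥ 4.096 V / 0.1197 V = 34.22.
Need 2^N ≥ 34.22; 2^5 = 32, 2^6 = 64.
Minimum N = 6.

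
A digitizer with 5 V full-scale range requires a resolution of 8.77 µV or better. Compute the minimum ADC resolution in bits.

Number of steps required ≥ 5 V / 8.77 µV = 570125.43.
Need 2^N ≥ 570125.43; 2^19 = 524288, 2^20 = 1048576.
Minimum N = 20.

20 bits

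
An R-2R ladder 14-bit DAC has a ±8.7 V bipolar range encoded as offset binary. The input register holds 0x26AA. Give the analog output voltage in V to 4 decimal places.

1.8118 V

LSB = 17.4 V / 2^14 = 1.062 mV.
Code 0x26AA = 9898 decimal.
V_out = (−8.7) + 9898 × 0.00106201 V = 1.81179 V.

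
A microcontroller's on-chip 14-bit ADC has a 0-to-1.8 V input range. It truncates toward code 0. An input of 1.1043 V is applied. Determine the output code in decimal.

code 10051

With 16384 levels over 1.8 V, one step is 109.86 µV.
Input sits at 10051.584 steps above V_low.
Floor → code 10051.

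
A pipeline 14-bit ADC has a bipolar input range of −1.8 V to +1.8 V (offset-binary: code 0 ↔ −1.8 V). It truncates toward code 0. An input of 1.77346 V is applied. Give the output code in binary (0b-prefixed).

With 16384 levels over 3.6 V, one step is 219.73 µV.
(V_in − V_low)/LSB = (1.77346 − (−1.8)) / 0.000219727 = 16263.214.
Floor → code 16263.
In binary (0b-prefixed): 0b11111110000111.

code 0b11111110000111 (decimal 16263)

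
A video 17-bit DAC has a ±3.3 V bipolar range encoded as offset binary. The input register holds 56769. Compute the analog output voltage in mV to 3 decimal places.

LSB = 6.6 V / 2^17 = 50.35 µV.
V_out = (−3.3) + 56769 × 5.0354e-05 V = -0.441454 V.
= -441.454 mV.

-441.454 mV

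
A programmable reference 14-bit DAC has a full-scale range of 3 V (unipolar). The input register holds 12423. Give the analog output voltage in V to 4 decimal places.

LSB = 3 V / 2^14 = 183.11 µV.
V_out = 0 + 12423 × 0.000183105 V = 2.27472 V.

2.2747 V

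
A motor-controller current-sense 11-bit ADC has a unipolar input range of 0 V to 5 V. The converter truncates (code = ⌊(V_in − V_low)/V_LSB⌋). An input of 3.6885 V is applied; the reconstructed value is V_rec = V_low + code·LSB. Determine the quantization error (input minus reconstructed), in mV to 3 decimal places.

1.977 mV

One LSB is 5 V / 2048 = 2.441 mV.
(3.6885 − 0)/0.00244141 = 1510.8096; ⌊·⌋ gives code 1510.
Reconstructed: 3.6865234 V.
V_in − V_rec = 0.00197656 V = 1.977 mV.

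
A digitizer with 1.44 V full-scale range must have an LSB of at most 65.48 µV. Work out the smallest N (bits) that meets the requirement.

Number of steps required ≥ 1.44 V / 65.48 µV = 21991.45.
Need 2^N ≥ 21991.45; 2^14 = 16384, 2^15 = 32768.
Minimum N = 15.

15 bits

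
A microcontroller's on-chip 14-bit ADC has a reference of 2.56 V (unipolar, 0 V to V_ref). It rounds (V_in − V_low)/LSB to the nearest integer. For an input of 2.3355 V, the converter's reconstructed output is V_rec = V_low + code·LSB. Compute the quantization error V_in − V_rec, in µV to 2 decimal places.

31.25 µV

One LSB is 2.56 V / 16384 = 156.25 µV.
(V_in − V_low)/LSB = (2.3355 − 0)/0.00015625 = 14947.2000 → code 14947 (round).
Reconstructed: 2.3354687 V.
Error = 2.3355 − 2.3354687 = 3.125e-05 V = 31.25 µV.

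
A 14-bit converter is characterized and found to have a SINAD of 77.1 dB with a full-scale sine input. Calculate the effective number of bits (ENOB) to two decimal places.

12.51 bits

ENOB = (SINAD − 1.76) / 6.02 = (77.1 − 1.76)/6.02 = 12.515.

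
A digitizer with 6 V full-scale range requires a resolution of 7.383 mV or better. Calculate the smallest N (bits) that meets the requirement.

10 bits

Number of steps required ≥ 6 V / 7.383 mV = 812.68.
Need 2^N ≥ 812.68; 2^9 = 512, 2^10 = 1024.
Minimum N = 10.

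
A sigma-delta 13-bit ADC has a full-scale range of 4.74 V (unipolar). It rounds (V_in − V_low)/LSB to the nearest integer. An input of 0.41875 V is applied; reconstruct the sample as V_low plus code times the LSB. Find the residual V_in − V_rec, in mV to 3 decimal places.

One LSB is 4.74 V / 8192 = 0.579 mV.
Scaled input = 723.7131 LSBs, so code = 724.
V_rec = 0 + 724·0.000578613 = 0.41891602 V.
Difference: -0.000166016 V → -0.166 mV.

-0.166 mV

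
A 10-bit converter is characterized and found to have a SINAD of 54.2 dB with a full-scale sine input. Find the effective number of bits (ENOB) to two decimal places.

8.71 bits

ENOB = (SINAD − 1.76) / 6.02 = (54.2 − 1.76)/6.02 = 8.711.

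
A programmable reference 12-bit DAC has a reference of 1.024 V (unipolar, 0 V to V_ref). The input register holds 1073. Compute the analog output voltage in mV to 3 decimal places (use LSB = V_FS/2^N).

268.250 mV

LSB = 1.024 V / 2^12 = 250.00 µV.
V_out = 0 + 1073 × 0.00025 V = 0.26825 V.
= 268.250 mV.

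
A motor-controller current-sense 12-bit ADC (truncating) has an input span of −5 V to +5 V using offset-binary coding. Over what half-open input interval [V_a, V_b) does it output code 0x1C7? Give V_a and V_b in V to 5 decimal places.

[-3.88916 V, -3.88672 V)

LSB = 10/2^12 = 2.441 mV.
Code 0x1C7 = 455 decimal.
V_a = V_low + 455·LSB = -3.88916 V; V_b = V_low + 456·LSB = -3.88672 V.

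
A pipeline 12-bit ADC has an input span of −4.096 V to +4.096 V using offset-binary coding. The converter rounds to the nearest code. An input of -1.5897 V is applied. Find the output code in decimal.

code 1253

With 4096 levels over 8.192 V, one step is 2.000 mV.
Input sits at 1253.150 steps above V_low.
Round → code 1253.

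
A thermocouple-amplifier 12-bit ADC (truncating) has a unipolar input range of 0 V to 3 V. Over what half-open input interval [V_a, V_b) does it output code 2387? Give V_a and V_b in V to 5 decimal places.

LSB = 3/2^12 = 0.732 mV.
V_a = V_low + 2387·LSB = 1.74829 V; V_b = V_low + 2388·LSB = 1.74902 V.

[1.74829 V, 1.74902 V)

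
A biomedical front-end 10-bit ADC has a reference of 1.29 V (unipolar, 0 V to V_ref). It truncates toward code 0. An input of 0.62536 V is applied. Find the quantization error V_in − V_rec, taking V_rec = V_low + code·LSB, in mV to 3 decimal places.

One LSB is 1.29 V / 1024 = 1.260 mV.
(V_in − V_low)/LSB = (0.62536 − 0)/0.00125977 = 496.4098 → code 496 (floor).
Reconstructed: 0.62484375 V.
Error = 0.62536 − 0.62484375 = 0.00051625 V = 0.516 mV.

0.516 mV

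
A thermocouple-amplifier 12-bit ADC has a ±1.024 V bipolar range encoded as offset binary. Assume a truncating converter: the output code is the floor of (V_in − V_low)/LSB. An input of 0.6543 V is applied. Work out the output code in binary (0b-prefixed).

code 0b110100011100 (decimal 3356)

With 4096 levels over 2.048 V, one step is 0.500 mV.
Input sits at 3356.600 steps above V_low.
So the output code is 3356.
In binary (0b-prefixed): 0b110100011100.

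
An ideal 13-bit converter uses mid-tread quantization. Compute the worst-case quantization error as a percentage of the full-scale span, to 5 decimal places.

0.00610 %

Rounding → worst-case error = ½ LSB = V_FS/2^14, so 100/16384 = 0.00610352 % of full scale.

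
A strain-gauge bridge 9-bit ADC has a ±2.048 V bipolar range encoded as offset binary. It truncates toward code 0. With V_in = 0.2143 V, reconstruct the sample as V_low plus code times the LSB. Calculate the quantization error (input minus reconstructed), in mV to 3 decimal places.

One LSB is 4.096 V / 512 = 8.000 mV.
Scaled input = 282.7875 LSBs, so code = 282.
Reconstructed: 0.208 V.
Error = 0.2143 − 0.208 = 0.0063 V = 6.300 mV.

6.300 mV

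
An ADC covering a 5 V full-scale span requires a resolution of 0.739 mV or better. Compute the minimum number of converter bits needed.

13 bits

Number of steps required ≥ 5 V / 0.739 mV = 6765.90.
Need 2^N ≥ 6765.90; 2^12 = 4096, 2^13 = 8192.
Minimum N = 13.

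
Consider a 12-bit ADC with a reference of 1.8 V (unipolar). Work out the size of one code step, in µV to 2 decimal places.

439.45 µV

Full-scale span = 1.8 V.
LSB = 1.8 / 2^12 = 1.8 / 4096 = 0.000439453 V = 439.45 µV.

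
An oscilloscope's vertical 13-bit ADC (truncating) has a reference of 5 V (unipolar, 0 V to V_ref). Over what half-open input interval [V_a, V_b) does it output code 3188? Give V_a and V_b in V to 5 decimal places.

[1.94580 V, 1.94641 V)

LSB = 5/2^13 = 0.610 mV.
V_a = V_low + 3188·LSB = 1.9458 V; V_b = V_low + 3189·LSB = 1.94641 V.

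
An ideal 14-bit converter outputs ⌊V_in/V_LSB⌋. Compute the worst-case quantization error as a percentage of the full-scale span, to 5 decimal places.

0.00610 %

Truncating → worst-case error = 1 LSB = V_FS/2^14, so 100/16384 = 0.00610352 % of full scale.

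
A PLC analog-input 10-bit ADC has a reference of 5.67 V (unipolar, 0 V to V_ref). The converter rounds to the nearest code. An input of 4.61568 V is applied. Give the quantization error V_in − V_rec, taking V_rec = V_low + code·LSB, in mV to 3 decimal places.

-2.269 mV

Step size: 5.67 V ÷ 2^10 = 5.537 mV.
Scaled input = 833.5902 LSBs, so code = 834.
Reconstructed: 4.6179492 V.
Error = 4.61568 − 4.6179492 = -0.00226922 V = -2.269 mV.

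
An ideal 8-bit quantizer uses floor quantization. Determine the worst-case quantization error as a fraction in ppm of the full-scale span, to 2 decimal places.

Truncating → worst-case error = 1 LSB = V_FS/2^8, so 1e+06/256 = 3906.25 ppm of full scale.

3906.25 ppm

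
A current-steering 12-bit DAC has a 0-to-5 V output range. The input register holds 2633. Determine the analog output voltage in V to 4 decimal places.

3.2141 V

LSB = 5 V / 2^12 = 1.221 mV.
V_out = 0 + 2633 × 0.0012207 V = 3.21411 V.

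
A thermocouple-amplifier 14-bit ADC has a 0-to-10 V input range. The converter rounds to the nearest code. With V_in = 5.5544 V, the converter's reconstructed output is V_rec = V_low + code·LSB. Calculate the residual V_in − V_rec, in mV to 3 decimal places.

Step size: 10 V ÷ 2^14 = 0.610 mV.
Scaled input = 9100.3290 LSBs, so code = 9100.
V_rec = 0 + 9100·0.000610352 = 5.5541992 V.
V_in − V_rec = 0.000200781 V = 0.201 mV.

0.201 mV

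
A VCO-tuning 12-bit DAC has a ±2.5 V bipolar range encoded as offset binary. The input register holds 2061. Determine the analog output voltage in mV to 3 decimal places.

15.869 mV

LSB = 5 V / 2^12 = 1.221 mV.
V_out = (−2.5) + 2061 × 0.0012207 V = 0.0158691 V.
= 15.869 mV.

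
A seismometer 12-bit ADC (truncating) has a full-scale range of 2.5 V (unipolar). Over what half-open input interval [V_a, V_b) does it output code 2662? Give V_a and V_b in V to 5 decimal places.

[1.62476 V, 1.62537 V)

LSB = 2.5/2^12 = 0.610 mV.
V_a = V_low + 2662·LSB = 1.62476 V; V_b = V_low + 2663·LSB = 1.62537 V.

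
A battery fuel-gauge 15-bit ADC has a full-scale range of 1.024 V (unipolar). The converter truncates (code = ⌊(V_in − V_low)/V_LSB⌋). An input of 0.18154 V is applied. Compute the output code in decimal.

code 5809

LSB = 1.024 V / 32768 = 31.25 µV.
Input sits at 5809.280 steps above V_low.
Floor → code 5809.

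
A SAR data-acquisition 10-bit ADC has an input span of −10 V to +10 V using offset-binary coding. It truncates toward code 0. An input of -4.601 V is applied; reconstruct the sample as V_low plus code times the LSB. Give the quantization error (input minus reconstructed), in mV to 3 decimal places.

8.375 mV

One LSB is 20 V / 1024 = 19.531 mV.
(-4.601 − (−10))/0.0195312 = 276.4288; ⌊·⌋ gives code 276.
Code 276 maps back to (−10) + 276×0.0195312 V = -4.609375 V.
Error = -4.601 − (−4.609375) = 0.008375 V = 8.375 mV.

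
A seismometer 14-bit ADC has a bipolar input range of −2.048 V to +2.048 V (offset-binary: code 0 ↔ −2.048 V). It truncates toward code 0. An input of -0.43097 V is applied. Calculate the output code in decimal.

code 6468

With 16384 levels over 4.096 V, one step is 250.00 µV.
Input sits at 6468.120 steps above V_low.
Floor → code 6468.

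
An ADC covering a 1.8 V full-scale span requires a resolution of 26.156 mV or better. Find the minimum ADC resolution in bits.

Number of steps required ≥ 1.8 V / 26.156 mV = 68.82.
Need 2^N ≥ 68.82; 2^6 = 64, 2^7 = 128.
Minimum N = 7.

7 bits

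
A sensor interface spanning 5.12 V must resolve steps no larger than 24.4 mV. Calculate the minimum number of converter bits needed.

8 bits

Number of steps required ≥ 5.12 V / 24.4 mV = 209.84.
Need 2^N ≥ 209.84; 2^7 = 128, 2^8 = 256.
Minimum N = 8.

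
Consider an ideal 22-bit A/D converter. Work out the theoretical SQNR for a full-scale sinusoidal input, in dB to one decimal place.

SNR ≈ 6.02·N + 1.76 dB = 6.02·22 + 1.76 = 134.20 dB.

134.2 dB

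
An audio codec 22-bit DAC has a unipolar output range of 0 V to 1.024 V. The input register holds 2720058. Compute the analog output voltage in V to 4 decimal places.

0.6641 V

LSB = 1.024 V / 2^22 = 0.24 µV.
V_out = 0 + 2720058 × 2.44141e-07 V = 0.664077 V.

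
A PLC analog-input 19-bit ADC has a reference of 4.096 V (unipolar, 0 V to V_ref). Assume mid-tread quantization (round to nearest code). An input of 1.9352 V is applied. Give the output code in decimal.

With 524288 levels over 4.096 V, one step is 7.81 µV.
(1.9352 − 0) / 7.8125e-06 = 247705.600 LSBs.
round(247705.600) = 247706.

code 247706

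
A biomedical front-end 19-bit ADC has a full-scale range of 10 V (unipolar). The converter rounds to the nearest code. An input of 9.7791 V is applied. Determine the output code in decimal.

code 512706

With 524288 levels over 10 V, one step is 19.07 µV.
(V_in − V_low)/LSB = (9.7791 − 0) / 1.90735e-05 = 512706.478.
So the output code is 512706.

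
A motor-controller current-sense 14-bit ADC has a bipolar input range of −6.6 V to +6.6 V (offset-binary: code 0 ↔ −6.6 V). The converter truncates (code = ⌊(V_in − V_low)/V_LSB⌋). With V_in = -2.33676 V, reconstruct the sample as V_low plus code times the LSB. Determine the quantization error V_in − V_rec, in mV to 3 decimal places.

0.471 mV

LSB = 13.2/2^14 = 0.806 mV.
Scaled input = 5291.5852 LSBs, so code = 5291.
Reconstructed: -2.3372314 V.
V_in − V_rec = 0.000471445 V = 0.471 mV.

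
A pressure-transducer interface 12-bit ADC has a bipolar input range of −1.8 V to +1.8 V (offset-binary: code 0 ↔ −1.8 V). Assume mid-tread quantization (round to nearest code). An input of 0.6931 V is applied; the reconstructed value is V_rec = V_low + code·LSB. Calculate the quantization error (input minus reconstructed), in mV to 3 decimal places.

-0.357 mV

One LSB is 3.6 V / 4096 = 0.879 mV.
Scaled input = 2836.5938 LSBs, so code = 2837.
Reconstructed: 0.69345703 V.
V_in − V_rec = -0.000357031 V = -0.357 mV.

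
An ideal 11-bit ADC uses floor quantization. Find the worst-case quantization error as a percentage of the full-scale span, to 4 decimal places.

Truncating → worst-case error = 1 LSB = V_FS/2^11, so 100/2048 = 0.0488281 % of full scale.

0.0488 %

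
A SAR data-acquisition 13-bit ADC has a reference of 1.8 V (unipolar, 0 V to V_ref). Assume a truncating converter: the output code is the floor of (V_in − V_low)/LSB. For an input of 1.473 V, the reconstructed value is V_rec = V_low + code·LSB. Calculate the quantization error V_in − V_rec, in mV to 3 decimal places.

0.173 mV

Step size: 1.8 V ÷ 2^13 = 219.73 µV.
(1.473 − 0)/0.000219727 = 6703.7867; ⌊·⌋ gives code 6703.
V_rec = 0 + 6703·0.000219727 = 1.4728271 V.
Difference: 0.000172852 V → 0.173 mV.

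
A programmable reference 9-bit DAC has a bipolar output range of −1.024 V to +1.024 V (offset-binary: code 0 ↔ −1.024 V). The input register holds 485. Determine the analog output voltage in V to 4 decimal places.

LSB = 2.048 V / 2^9 = 4.000 mV.
V_out = (−1.024) + 485 × 0.004 V = 0.916 V.

0.9160 V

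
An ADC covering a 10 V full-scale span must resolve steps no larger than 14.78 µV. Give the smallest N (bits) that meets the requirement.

20 bits

Number of steps required ≥ 10 V / 14.78 µV = 676589.99.
Need 2^N ≥ 676589.99; 2^19 = 524288, 2^20 = 1048576.
Minimum N = 20.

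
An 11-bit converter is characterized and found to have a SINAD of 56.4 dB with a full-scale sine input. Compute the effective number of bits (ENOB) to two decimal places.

ENOB = (SINAD − 1.76) / 6.02 = (56.4 − 1.76)/6.02 = 9.076.

9.08 bits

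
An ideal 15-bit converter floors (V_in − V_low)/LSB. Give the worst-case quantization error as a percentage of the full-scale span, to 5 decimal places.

Truncating → worst-case error = 1 LSB = V_FS/2^15, so 100/32768 = 0.00305176 % of full scale.

0.00305 %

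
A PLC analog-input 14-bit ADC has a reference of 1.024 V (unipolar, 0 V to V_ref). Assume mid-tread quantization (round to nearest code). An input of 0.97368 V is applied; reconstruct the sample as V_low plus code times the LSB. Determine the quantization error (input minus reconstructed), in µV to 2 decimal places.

-7.50 µV

LSB = 1.024/2^14 = 62.50 µV.
(V_in − V_low)/LSB = (0.97368 − 0)/6.25e-05 = 15578.8800 → code 15579 (round).
V_rec = 0 + 15579·6.25e-05 = 0.9736875 V.
Error = 0.97368 − 0.9736875 = -7.5e-06 V = -7.50 µV.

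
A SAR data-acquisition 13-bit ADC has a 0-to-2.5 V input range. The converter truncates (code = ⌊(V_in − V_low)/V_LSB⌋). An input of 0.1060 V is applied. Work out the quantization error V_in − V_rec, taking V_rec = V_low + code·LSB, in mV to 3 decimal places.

One LSB is 2.5 V / 8192 = 305.18 µV.
(V_in − V_low)/LSB = (0.1060 − 0)/0.000305176 = 347.3408 → code 347 (floor).
Code 347 maps back to 0 + 347×0.000305176 V = 0.105896 V.
Difference: 0.000104004 V → 0.104 mV.

0.104 mV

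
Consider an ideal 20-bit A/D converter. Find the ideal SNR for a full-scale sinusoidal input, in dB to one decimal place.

122.2 dB

SNR ≈ 6.02·N + 1.76 dB = 6.02·20 + 1.76 = 122.16 dB.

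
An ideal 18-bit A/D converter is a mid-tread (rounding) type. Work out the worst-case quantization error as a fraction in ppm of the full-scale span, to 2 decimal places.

Rounding → worst-case error = ½ LSB = V_FS/2^19, so 1e+06/524288 = 1.90735 ppm of full scale.

1.91 ppm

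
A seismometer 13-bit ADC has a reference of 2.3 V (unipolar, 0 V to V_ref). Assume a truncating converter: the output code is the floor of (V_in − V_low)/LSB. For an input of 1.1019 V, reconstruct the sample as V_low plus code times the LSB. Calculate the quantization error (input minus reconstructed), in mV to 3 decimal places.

One LSB is 2.3 V / 8192 = 280.76 µV.
(V_in − V_low)/LSB = (1.1019 − 0)/0.000280762 = 3924.6803 → code 3924 (floor).
V_rec = 0 + 3924·0.000280762 = 1.101709 V.
Error = 1.1019 − 1.101709 = 0.000191016 V = 0.191 mV.

0.191 mV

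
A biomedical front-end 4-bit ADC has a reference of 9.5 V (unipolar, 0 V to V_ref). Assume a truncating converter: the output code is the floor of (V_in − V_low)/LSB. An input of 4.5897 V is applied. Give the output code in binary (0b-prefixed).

code 0b111 (decimal 7)

LSB = 9.5 V / 16 = 0.5938 V.
(V_in − V_low)/LSB = (4.5897 − 0) / 0.59375 = 7.730.
⌊·⌋(7.730) = 7.
In binary (0b-prefixed): 0b111.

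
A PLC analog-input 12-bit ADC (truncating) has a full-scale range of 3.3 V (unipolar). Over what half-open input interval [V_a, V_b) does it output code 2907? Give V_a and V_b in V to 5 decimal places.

[2.34207 V, 2.34287 V)

LSB = 3.3/2^12 = 0.806 mV.
V_a = V_low + 2907·LSB = 2.34207 V; V_b = V_low + 2908·LSB = 2.34287 V.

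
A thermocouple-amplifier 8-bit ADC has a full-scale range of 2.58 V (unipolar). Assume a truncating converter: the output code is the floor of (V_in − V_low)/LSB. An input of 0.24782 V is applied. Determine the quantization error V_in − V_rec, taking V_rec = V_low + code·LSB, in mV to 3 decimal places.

One LSB is 2.58 V / 256 = 10.078 mV.
Scaled input = 24.5899 LSBs, so code = 24.
Reconstructed: 0.241875 V.
V_in − V_rec = 0.005945 V = 5.945 mV.

5.945 mV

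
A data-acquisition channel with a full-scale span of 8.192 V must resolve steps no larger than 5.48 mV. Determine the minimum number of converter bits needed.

11 bits

Number of steps required ≥ 8.192 V / 5.48 mV = 1494.89.
Need 2^N ≥ 1494.89; 2^10 = 1024, 2^11 = 2048.
Minimum N = 11.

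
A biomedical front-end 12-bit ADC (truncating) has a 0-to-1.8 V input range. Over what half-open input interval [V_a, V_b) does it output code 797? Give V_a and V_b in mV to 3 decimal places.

[350.244 mV, 350.684 mV)

LSB = 1.8/2^12 = 439.45 µV.
V_a = V_low + 797·LSB = 0.350244 V; V_b = V_low + 798·LSB = 0.350684 V.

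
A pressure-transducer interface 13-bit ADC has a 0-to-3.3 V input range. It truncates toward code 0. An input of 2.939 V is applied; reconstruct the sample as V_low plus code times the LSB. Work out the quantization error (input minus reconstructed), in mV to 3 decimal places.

Step size: 3.3 V ÷ 2^13 = 402.83 µV.
Scaled input = 7295.8448 LSBs, so code = 7295.
Code 7295 maps back to 0 + 7295×0.000402832 V = 2.9386597 V.
V_in − V_rec = 0.000340332 V = 0.340 mV.

0.340 mV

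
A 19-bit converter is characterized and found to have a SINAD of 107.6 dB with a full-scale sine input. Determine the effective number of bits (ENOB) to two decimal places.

ENOB = (SINAD − 1.76) / 6.02 = (107.6 − 1.76)/6.02 = 17.581.

17.58 bits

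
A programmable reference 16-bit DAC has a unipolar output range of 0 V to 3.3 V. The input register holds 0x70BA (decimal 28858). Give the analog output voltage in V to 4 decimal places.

LSB = 3.3 V / 2^16 = 50.35 µV.
Code 0x70BA = 28858 decimal.
V_out = 0 + 28858 × 5.0354e-05 V = 1.45312 V.

1.4531 V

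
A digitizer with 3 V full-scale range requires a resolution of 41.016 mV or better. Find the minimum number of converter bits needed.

7 bits

Number of steps required ≥ 3 V / 41.016 mV = 73.14.
Need 2^N ≥ 73.14; 2^6 = 64, 2^7 = 128.
Minimum N = 7.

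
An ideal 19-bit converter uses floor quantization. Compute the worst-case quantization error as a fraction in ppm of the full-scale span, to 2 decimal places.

1.91 ppm

Truncating → worst-case error = 1 LSB = V_FS/2^19, so 1e+06/524288 = 1.90735 ppm of full scale.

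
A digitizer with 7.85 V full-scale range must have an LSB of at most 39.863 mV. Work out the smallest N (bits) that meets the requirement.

Number of steps required ≥ 7.85 V / 39.863 mV = 196.92.
Need 2^N ≥ 196.92; 2^7 = 128, 2^8 = 256.
Minimum N = 8.

8 bits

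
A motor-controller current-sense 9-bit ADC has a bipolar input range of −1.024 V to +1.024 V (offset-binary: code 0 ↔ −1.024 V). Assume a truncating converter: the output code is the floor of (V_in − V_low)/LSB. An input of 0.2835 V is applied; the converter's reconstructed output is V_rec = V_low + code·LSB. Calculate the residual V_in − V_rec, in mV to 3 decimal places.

One LSB is 2.048 V / 512 = 4.000 mV.
Scaled input = 326.8750 LSBs, so code = 326.
V_rec = (−1.024) + 326·0.004 = 0.28 V.
Difference: 0.0035 V → 3.500 mV.

3.500 mV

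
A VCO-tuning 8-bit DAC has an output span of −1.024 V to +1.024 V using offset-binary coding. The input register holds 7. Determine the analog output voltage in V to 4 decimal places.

-0.9680 V

LSB = 2.048 V / 2^8 = 8.000 mV.
V_out = (−1.024) + 7 × 0.008 V = -0.968 V.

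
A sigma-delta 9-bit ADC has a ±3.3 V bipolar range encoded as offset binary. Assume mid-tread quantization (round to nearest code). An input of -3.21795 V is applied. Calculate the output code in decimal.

Full-scale span = 6.6 V; LSB = 6.6/2^9 = 12.891 mV.
(-3.21795 − (−3.3)) / 0.0128906 = 6.365 LSBs.
Round → code 6.

code 6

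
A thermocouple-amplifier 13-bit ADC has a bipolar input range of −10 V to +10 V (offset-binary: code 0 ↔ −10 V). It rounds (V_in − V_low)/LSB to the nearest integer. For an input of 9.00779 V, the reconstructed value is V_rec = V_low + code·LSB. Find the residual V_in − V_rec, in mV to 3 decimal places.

-0.999 mV

LSB = 20/2^13 = 2.441 mV.
Scaled input = 7785.5908 LSBs, so code = 7786.
V_rec = (−10) + 7786·0.00244141 = 9.0087891 V.
V_in − V_rec = -0.000999062 V = -0.999 mV.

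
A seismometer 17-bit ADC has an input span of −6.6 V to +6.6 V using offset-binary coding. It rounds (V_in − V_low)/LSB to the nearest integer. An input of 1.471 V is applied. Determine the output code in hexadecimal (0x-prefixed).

With 131072 levels over 13.2 V, one step is 100.71 µV.
(V_in − V_low)/LSB = (1.471 − (−6.6)) / 0.000100708 = 80142.584.
round(80142.584) = 80143.
In hexadecimal (0x-prefixed): 0x1390F.

code 0x1390F (decimal 80143)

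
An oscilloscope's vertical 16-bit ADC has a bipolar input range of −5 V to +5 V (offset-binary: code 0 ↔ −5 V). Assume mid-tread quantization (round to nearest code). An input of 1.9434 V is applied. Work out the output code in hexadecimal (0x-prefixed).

Full-scale span = 10 V; LSB = 10/2^16 = 152.59 µV.
(V_in − V_low)/LSB = (1.9434 − (−5)) / 0.000152588 = 45504.266.
round(45504.266) = 45504.
In hexadecimal (0x-prefixed): 0xB1C0.

code 0xB1C0 (decimal 45504)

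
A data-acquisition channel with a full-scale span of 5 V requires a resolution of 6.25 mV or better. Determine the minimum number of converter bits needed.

10 bits

Number of steps required ≥ 5 V / 6.25 mV = 800.00.
Need 2^N ≥ 800.00; 2^9 = 512, 2^10 = 1024.
Minimum N = 10.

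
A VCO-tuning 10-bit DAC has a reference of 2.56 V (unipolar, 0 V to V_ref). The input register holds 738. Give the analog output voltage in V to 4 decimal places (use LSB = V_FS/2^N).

LSB = 2.56 V / 2^10 = 2.500 mV.
V_out = 0 + 738 × 0.0025 V = 1.845 V.

1.8450 V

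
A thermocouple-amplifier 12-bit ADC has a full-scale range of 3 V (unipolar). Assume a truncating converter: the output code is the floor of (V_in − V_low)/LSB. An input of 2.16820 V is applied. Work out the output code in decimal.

Full-scale span = 3 V; LSB = 3/2^12 = 0.732 mV.
(V_in − V_low)/LSB = (2.16820 − 0) / 0.000732422 = 2960.316.
So the output code is 2960.

code 2960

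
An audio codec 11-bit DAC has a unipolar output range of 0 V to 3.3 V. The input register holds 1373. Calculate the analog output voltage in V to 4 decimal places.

2.2124 V

LSB = 3.3 V / 2^11 = 1.611 mV.
V_out = 0 + 1373 × 0.00161133 V = 2.21235 V.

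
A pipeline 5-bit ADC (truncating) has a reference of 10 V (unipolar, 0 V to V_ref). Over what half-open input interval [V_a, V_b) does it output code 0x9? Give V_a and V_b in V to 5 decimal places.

[2.81250 V, 3.12500 V)

LSB = 10/2^5 = 312.500 mV.
Code 0x9 = 9 decimal.
V_a = V_low + 9·LSB = 2.8125 V; V_b = V_low + 10·LSB = 3.125 V.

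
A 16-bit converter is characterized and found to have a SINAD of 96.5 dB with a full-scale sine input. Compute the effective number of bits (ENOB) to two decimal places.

15.74 bits

ENOB = (SINAD − 1.76) / 6.02 = (96.5 − 1.76)/6.02 = 15.738.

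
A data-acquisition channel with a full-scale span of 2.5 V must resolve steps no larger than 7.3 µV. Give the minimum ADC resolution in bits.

Number of steps required ≥ 2.5 V / 7.3 µV = 342465.75.
Need 2^N ≥ 342465.75; 2^18 = 262144, 2^19 = 524288.
Minimum N = 19.

19 bits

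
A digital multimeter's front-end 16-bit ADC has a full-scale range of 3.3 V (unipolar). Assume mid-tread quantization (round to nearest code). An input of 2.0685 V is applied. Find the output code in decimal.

code 41079

LSB = 3.3 V / 65536 = 50.35 µV.
Input sits at 41079.156 steps above V_low.
So the output code is 41079.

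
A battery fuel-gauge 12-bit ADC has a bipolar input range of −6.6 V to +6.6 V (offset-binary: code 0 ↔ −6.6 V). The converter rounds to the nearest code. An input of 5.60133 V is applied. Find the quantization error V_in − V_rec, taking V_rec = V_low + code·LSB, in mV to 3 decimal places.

0.353 mV

One LSB is 13.2 V / 4096 = 3.223 mV.
(5.60133 − (−6.6))/0.00322266 = 3786.1097; round gives code 3786.
Code 3786 maps back to (−6.6) + 3786×0.00322266 V = 5.6009766 V.
V_in − V_rec = 0.000353438 V = 0.353 mV.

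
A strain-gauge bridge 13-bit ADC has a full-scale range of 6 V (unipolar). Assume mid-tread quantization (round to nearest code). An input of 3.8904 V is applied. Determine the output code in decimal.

code 5312

With 8192 levels over 6 V, one step is 0.732 mV.
(3.8904 − 0) / 0.000732422 = 5311.693 LSBs.
round(5311.693) = 5312.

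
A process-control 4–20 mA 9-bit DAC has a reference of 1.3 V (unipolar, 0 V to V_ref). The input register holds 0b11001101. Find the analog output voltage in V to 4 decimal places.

0.5205 V

LSB = 1.3 V / 2^9 = 2.539 mV.
Code 0b11001101 = 205 decimal.
V_out = 0 + 205 × 0.00253906 V = 0.520508 V.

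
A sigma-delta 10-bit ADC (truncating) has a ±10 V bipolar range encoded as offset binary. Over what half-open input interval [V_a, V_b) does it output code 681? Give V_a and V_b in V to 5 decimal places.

[3.30078 V, 3.32031 V)

LSB = 20/2^10 = 19.531 mV.
V_a = V_low + 681·LSB = 3.30078 V; V_b = V_low + 682·LSB = 3.32031 V.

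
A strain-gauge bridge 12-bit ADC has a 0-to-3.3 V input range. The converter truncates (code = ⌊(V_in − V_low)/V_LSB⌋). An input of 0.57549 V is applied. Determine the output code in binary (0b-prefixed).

code 0b1011001010 (decimal 714)

Full-scale span = 3.3 V; LSB = 3.3/2^12 = 0.806 mV.
Input sits at 714.305 steps above V_low.
Floor → code 714.
In binary (0b-prefixed): 0b1011001010.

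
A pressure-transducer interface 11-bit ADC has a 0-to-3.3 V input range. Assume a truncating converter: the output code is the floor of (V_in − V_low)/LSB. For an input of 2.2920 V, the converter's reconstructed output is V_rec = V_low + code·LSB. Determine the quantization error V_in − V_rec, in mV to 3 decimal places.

LSB = 3.3/2^11 = 1.611 mV.
(V_in − V_low)/LSB = (2.2920 − 0)/0.00161133 = 1422.4291 → code 1422 (floor).
V_rec = 0 + 1422·0.00161133 = 2.2913086 V.
Difference: 0.000691406 V → 0.691 mV.

0.691 mV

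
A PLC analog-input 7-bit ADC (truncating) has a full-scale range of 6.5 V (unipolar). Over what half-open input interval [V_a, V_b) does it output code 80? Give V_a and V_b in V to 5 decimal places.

[4.06250 V, 4.11328 V)

LSB = 6.5/2^7 = 50.781 mV.
V_a = V_low + 80·LSB = 4.0625 V; V_b = V_low + 81·LSB = 4.11328 V.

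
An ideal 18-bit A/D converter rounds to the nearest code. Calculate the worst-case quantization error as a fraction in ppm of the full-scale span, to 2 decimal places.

Rounding → worst-case error = ½ LSB = V_FS/2^19, so 1e+06/524288 = 1.90735 ppm of full scale.

1.91 ppm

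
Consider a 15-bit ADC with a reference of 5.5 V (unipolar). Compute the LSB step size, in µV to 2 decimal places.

167.85 µV

Full-scale span = 5.5 V.
LSB = 5.5 / 2^15 = 5.5 / 32768 = 0.000167847 V = 167.85 µV.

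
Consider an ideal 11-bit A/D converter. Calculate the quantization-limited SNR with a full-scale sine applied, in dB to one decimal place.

SNR ≈ 6.02·N + 1.76 dB = 6.02·11 + 1.76 = 67.98 dB.

68.0 dB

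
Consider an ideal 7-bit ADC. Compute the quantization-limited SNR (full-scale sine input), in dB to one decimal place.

SNR ≈ 6.02·N + 1.76 dB = 6.02·7 + 1.76 = 43.90 dB.

43.9 dB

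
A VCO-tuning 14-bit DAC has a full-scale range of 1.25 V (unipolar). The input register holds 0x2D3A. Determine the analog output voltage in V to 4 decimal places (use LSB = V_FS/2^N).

0.8833 V

LSB = 1.25 V / 2^14 = 76.29 µV.
Code 0x2D3A = 11578 decimal.
V_out = 0 + 11578 × 7.62939e-05 V = 0.883331 V.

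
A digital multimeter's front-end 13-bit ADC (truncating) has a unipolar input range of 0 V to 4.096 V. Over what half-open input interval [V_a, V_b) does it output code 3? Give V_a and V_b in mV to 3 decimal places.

[1.500 mV, 2.000 mV)

LSB = 4.096/2^13 = 0.500 mV.
V_a = V_low + 3·LSB = 0.0015 V; V_b = V_low + 4·LSB = 0.002 V.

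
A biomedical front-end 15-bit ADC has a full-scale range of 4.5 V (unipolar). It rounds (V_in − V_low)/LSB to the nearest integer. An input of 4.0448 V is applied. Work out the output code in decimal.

LSB = 4.5 V / 32768 = 137.33 µV.
(4.0448 − 0) / 0.000137329 = 29453.335 LSBs.
round(29453.335) = 29453.

code 29453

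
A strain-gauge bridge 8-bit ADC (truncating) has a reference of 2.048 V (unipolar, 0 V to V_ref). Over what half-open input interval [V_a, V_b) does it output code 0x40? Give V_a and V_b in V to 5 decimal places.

[0.51200 V, 0.52000 V)

LSB = 2.048/2^8 = 8.000 mV.
Code 0x40 = 64 decimal.
V_a = V_low + 64·LSB = 0.512 V; V_b = V_low + 65·LSB = 0.52 V.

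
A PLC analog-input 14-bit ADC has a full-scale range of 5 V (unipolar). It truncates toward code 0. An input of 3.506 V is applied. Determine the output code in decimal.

code 11488

With 16384 levels over 5 V, one step is 305.18 µV.
(3.506 − 0) / 0.000305176 = 11488.461 LSBs.
So the output code is 11488.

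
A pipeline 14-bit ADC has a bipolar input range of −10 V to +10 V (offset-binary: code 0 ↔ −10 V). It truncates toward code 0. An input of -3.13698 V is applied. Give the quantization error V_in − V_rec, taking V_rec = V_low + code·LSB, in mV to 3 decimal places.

LSB = 20/2^14 = 1.221 mV.
(V_in − V_low)/LSB = (-3.13698 − (−10))/0.0012207 = 5622.1860 → code 5622 (floor).
Code 5622 maps back to (−10) + 5622×0.0012207 V = -3.137207 V.
V_in − V_rec = 0.000227031 V = 0.227 mV.

0.227 mV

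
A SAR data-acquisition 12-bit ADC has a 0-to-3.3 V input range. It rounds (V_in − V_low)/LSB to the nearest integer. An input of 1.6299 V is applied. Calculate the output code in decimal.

Full-scale span = 3.3 V; LSB = 3.3/2^12 = 0.806 mV.
(1.6299 − 0) / 0.000805664 = 2023.052 LSBs.
So the output code is 2023.

code 2023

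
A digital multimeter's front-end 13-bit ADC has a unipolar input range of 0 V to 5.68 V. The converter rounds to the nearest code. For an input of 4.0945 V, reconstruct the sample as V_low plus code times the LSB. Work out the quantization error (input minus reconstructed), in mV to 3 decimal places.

0.213 mV

LSB = 5.68/2^13 = 0.693 mV.
(V_in − V_low)/LSB = (4.0945 − 0)/0.000693359 = 5905.3070 → code 5905 (round).
V_rec = 0 + 5905·0.000693359 = 4.0942871 V.
Difference: 0.000212891 V → 0.213 mV.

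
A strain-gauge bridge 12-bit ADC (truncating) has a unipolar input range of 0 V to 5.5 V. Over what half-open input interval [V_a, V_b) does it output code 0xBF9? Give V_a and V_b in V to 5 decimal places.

[4.11560 V, 4.11694 V)

LSB = 5.5/2^12 = 1.343 mV.
Code 0xBF9 = 3065 decimal.
V_a = V_low + 3065·LSB = 4.1156 V; V_b = V_low + 3066·LSB = 4.11694 V.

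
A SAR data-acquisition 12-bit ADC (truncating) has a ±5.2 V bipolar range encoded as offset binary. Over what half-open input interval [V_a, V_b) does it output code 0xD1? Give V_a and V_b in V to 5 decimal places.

LSB = 10.4/2^12 = 2.539 mV.
Code 0xD1 = 209 decimal.
V_a = V_low + 209·LSB = -4.66934 V; V_b = V_low + 210·LSB = -4.6668 V.

[-4.66934 V, -4.66680 V)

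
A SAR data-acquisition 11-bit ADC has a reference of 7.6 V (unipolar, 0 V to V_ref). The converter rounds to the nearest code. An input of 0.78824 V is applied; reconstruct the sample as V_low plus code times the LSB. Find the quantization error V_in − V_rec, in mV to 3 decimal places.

1.521 mV

Step size: 7.6 V ÷ 2^11 = 3.711 mV.
(0.78824 − 0)/0.00371094 = 212.4099; round gives code 212.
Code 212 maps back to 0 + 212×0.00371094 V = 0.78671875 V.
Difference: 0.00152125 V → 1.521 mV.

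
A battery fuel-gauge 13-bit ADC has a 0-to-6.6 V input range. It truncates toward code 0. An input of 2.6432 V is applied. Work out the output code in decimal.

code 3280

Full-scale span = 6.6 V; LSB = 6.6/2^13 = 0.806 mV.
(2.6432 − 0) / 0.000805664 = 3280.772 LSBs.
So the output code is 3280.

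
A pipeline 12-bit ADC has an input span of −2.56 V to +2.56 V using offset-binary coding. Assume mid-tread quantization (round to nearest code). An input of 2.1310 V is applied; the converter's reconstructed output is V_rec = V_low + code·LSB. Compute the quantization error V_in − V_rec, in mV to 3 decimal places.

-0.250 mV

LSB = 5.12/2^12 = 1.250 mV.
(2.1310 − (−2.56))/0.00125 = 3752.8000; round gives code 3753.
Reconstructed: 2.13125 V.
V_in − V_rec = -0.00025 V = -0.250 mV.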